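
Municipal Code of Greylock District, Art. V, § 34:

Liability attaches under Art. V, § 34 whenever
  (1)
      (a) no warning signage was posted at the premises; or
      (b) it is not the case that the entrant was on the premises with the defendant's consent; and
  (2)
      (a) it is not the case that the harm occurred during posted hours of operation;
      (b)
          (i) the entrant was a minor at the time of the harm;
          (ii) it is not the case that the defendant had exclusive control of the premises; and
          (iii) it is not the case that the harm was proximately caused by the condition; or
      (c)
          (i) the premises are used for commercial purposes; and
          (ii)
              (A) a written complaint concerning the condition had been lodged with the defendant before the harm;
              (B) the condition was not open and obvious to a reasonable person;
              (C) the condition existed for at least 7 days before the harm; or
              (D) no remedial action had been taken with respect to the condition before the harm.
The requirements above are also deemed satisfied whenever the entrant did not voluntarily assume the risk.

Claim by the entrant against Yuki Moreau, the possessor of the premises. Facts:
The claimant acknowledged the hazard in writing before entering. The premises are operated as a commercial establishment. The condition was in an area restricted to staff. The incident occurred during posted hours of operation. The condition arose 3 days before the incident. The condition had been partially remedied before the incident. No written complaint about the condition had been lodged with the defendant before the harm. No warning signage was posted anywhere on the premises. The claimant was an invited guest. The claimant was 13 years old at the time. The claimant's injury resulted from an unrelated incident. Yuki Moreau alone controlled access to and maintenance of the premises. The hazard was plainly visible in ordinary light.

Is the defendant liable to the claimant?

No — not liable.

(a) no signage posted — holds.
(b) not (consent to enter) — not met.
(1) = T OR F = true.
(a) not (during posted hours) — fails.
(i) entrant a minor — met.
(ii) not (exclusive control) — fails.
(iii) not (proximate cause) — satisfied.
(b) = T AND F AND T = false.
(i) commercial use — holds.
(A) complaint lodged — not satisfied.
(B) not open/obvious — fails.
(C) condition ≥7 days old — fails.
(D) no remedial action — not satisfied.
(ii): F OR F OR F OR F → false.
(c): T AND F → false.
So (2) is not satisfied (F OR F OR F).
Overall: T AND F → false.
Exception (no assumed risk) — not satisfied.
Result: main false OR exception false → false.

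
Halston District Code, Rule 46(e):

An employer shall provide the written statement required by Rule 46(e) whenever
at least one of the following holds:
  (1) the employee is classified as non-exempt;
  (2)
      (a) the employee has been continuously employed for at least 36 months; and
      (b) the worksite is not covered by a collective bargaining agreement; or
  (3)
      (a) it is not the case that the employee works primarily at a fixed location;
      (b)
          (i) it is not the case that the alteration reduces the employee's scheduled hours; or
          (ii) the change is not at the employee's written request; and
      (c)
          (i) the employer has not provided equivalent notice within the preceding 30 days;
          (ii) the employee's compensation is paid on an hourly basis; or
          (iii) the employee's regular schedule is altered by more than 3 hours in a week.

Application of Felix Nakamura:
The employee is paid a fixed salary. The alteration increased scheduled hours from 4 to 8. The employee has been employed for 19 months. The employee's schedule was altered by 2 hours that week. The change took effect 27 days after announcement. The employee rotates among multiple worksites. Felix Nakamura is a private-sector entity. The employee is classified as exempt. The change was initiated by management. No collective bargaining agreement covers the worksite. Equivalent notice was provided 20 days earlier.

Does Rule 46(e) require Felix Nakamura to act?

No — not required.

(1) non-exempt — fails.
(a) tenure ≥ 36 mo. — not satisfied.
(b) no CBA — satisfied.
(2) = F AND T = false.
(a) not (fixed location) — met.
(i) not (hours reduced) — met.
(ii) not employee-requested — satisfied.
(b): T OR T → true.
(i) no recent notice — not satisfied.
(ii) hourly-paid — not satisfied.
(iii) schedule shift > 3h — not satisfied.
(c) = F OR F OR F = false.
(3): T AND T AND F → false.
Overall = F OR F OR F = false.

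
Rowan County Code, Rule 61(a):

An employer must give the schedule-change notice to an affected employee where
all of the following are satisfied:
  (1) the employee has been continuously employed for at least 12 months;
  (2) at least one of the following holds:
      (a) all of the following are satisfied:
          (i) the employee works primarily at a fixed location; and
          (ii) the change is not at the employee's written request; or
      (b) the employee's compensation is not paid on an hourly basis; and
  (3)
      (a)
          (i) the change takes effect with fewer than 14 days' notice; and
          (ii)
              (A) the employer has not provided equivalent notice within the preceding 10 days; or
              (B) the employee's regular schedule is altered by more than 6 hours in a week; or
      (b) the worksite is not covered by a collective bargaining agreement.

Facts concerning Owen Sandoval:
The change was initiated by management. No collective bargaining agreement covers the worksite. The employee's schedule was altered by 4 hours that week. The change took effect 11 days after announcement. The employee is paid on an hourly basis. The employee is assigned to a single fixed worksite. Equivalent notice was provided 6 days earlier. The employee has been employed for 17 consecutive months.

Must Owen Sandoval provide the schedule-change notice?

Yes — required.

(1) tenure ≥ 12 mo. — met.
(i) fixed location — holds.
(ii) not employee-requested — satisfied.
(a) = T AND T = true.
(b) not (hourly-paid) — not satisfied.
(2): T OR F → true.
(i) < 14 days' notice — met.
(A) no recent notice — not satisfied.
(B) schedule shift > 6h — not satisfied.
(ii) = F OR F = false.
(a) = T AND F = false.
(b) no CBA — met.
(3) = F OR T = true.
So Overall is satisfied (T AND T AND T).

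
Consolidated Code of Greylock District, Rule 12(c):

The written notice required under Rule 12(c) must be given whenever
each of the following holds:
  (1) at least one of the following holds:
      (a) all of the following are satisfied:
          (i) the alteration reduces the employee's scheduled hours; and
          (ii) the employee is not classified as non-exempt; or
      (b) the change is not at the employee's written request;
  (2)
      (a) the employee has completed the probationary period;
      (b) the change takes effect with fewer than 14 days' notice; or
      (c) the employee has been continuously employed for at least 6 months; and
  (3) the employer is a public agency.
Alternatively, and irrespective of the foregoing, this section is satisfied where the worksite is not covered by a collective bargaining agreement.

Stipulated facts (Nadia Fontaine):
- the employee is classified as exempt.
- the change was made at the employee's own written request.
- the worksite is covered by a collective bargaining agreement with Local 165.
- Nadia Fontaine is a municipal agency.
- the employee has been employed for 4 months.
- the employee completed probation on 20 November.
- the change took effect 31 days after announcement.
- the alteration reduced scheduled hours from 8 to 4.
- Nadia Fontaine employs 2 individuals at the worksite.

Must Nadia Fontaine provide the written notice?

(i) hours reduced — met.
(ii) not (non-exempt) — holds.
(a) = T AND T = true.
(b) not employee-requested — not met.
(1): T OR F → true.
(a) past probation — met.
(b) < 14 days' notice — fails.
(c) tenure ≥ 6 mo. — fails.
So (2) is satisfied (T OR F OR F).
(3) public agency — met.
So Overall is satisfied (T AND T AND T).
Exception (no CBA) — not satisfied.
Result: main true OR exception false → true.

Yes — required.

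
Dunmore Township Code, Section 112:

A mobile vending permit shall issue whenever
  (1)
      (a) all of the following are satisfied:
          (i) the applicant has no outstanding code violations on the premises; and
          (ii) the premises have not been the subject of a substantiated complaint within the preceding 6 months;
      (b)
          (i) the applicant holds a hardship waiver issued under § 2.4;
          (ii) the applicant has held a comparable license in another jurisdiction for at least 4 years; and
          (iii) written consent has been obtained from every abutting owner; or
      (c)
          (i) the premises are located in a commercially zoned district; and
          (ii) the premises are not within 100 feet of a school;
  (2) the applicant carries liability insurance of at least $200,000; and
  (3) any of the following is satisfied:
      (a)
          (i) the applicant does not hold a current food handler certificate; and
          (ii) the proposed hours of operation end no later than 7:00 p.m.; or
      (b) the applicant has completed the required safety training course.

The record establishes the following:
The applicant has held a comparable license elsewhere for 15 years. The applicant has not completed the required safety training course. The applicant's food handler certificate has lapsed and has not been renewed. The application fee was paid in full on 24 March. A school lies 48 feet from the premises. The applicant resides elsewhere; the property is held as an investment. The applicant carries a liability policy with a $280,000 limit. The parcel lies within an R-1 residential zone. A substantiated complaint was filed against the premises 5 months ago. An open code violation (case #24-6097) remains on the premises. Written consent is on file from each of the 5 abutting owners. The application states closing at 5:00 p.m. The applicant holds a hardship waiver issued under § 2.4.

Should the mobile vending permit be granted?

Yes — granted.

(i) no code violations — not satisfied.
(ii) no complaint in 6 mo. — not satisfied.
(a): F AND F → false.
(i) hardship waiver — met.
(ii) prior license ≥ 4 yr — holds.
(iii) all abutters consent — satisfied.
(b) = T AND T AND T = true.
(i) commercially zoned — fails.
(ii) ≥100 ft from school — fails.
(c) = F AND F = false.
(1): F OR T OR F → true.
(2) insurance ≥ $200,000 — holds.
(i) not (food handler cert.) — satisfied.
(ii) closes by 7 p.m. — met.
(a): T AND T → true.
(b) safety training — not met.
So (3) is satisfied (T OR F).
Overall = T AND T AND T = true.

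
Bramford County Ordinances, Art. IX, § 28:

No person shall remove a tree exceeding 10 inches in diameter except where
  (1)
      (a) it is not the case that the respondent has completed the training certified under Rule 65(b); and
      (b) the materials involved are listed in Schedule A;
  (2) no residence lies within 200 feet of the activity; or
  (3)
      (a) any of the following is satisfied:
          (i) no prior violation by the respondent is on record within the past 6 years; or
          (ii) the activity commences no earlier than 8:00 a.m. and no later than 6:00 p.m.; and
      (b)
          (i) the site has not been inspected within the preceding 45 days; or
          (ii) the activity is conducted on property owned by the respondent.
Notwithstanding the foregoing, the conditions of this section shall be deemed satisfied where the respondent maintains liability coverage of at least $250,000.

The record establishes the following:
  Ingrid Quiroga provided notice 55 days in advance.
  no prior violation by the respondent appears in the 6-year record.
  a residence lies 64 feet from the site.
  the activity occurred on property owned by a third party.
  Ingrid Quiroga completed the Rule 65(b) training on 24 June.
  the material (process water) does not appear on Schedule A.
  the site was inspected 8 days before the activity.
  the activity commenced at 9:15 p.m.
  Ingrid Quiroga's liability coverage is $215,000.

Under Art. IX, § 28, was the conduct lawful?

(a) not (training certified) — fails.
(b) Schedule A material — fails.
(1) = F AND F = false.
(2) no residence in 200 ft — not met.
(i) no prior violation — met.
(ii) start within hours — not met.
(a): T OR F → true.
(i) not (site inspected) — fails.
(ii) own property — not satisfied.
(b) = F OR F = false.
(3) = T AND F = false.
So Overall is not satisfied (F OR F OR F).
Exception (coverage ≥ $250,000) — not satisfied.
Result: main false OR exception false → false.

No — unlawful.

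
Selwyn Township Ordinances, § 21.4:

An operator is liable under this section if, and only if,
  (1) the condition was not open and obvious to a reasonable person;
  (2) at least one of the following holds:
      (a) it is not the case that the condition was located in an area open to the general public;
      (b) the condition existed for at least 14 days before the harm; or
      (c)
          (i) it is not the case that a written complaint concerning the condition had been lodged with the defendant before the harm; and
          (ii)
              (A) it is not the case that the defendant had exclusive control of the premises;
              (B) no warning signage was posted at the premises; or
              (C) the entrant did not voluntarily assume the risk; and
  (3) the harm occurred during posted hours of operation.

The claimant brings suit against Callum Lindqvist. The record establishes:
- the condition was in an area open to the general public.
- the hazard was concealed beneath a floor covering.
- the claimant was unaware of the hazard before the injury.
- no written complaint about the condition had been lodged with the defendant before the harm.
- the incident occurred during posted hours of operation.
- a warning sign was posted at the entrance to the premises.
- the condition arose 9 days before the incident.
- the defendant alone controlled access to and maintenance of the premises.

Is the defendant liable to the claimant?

Yes — liable.

(1) not open/obvious — met.
(a) not (public area) — not met.
(b) condition ≥14 days old — not satisfied.
(i) not (complaint lodged) — holds.
(A) not (exclusive control) — fails.
(B) no signage posted — not satisfied.
(C) no assumed risk — met.
(ii) = F OR F OR T = true.
(c) = T AND T = true.
So (2) is satisfied (F OR F OR T).
(3) during posted hours — holds.
Overall = T AND T AND T = true.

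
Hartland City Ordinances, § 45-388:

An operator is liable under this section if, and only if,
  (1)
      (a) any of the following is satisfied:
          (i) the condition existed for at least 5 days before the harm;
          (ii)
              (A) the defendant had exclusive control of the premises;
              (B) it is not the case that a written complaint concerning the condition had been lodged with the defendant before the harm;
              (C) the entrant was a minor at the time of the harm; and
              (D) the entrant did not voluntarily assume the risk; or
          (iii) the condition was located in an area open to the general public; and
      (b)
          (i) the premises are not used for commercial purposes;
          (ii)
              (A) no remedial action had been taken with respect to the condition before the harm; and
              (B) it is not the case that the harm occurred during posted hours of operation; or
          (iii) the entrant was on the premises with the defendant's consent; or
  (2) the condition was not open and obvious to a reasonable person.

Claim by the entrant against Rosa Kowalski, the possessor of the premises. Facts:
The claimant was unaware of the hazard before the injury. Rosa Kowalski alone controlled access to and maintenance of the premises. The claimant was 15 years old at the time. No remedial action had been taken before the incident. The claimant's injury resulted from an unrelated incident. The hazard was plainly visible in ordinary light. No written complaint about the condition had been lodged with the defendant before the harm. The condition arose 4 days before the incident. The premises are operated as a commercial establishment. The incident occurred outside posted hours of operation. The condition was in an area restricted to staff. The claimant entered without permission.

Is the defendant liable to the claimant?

Yes — liable.

(i) condition ≥5 days old — not met.
(A) exclusive control — met.
(B) not (complaint lodged) — met.
(C) entrant a minor — met.
(D) no assumed risk — met.
So (ii) is satisfied (T AND T AND T AND T).
(iii) public area — not met.
(a): F OR T OR F → true.
(i) not (commercial use) — fails.
(A) no remedial action — holds.
(B) not (during posted hours) — satisfied.
So (ii) is satisfied (T AND T).
(iii) consent to enter — fails.
(b): F OR T OR F → true.
(1) = T AND T = true.
(2) not open/obvious — not met.
Overall: T OR F → true.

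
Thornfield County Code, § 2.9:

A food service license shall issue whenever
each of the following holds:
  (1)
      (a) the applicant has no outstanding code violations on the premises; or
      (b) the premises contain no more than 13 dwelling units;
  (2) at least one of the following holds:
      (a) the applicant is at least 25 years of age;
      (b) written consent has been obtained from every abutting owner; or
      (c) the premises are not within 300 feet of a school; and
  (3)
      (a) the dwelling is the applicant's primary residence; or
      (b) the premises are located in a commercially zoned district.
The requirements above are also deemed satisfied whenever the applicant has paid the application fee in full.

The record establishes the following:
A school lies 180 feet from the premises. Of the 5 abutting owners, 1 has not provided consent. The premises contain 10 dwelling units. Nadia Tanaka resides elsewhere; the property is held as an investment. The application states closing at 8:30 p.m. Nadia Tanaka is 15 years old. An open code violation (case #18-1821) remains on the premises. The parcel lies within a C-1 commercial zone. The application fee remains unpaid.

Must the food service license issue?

(a) no code violations — not met.
(b) ≤ 13 units — met.
(1): F OR T → true.
(a) age ≥ 25 — not satisfied.
(b) all abutters consent — not satisfied.
(c) ≥300 ft from school — fails.
So (2) is not satisfied (F OR F OR F).
(a) primary residence — not met.
(b) commercially zoned — satisfied.
(3): F OR T → true.
Overall: T AND F AND T → false.
Exception (fee paid) — not satisfied.
Result: main false OR exception false → false.

No — denied.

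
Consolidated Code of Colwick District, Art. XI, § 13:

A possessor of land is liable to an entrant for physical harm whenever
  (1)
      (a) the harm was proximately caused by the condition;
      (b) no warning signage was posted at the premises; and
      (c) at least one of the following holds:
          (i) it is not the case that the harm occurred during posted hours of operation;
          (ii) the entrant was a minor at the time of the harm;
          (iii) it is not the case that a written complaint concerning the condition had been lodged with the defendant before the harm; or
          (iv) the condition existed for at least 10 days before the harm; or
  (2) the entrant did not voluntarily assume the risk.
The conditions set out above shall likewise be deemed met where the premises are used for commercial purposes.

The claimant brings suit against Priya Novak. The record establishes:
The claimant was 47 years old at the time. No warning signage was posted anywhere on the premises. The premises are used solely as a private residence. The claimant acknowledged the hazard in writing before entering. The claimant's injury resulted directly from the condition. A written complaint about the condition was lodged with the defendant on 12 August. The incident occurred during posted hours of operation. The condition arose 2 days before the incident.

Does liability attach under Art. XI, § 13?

(a) proximate cause — holds.
(b) no signage posted — holds.
(i) not (during posted hours) — fails.
(ii) entrant a minor — fails.
(iii) not (complaint lodged) — not satisfied.
(iv) condition ≥10 days old — not met.
(c) = F OR F OR F OR F = false.
(1): T AND T AND F → false.
(2) no assumed risk — fails.
Overall = F OR F = false.
Exception (commercial use) — not satisfied.
Result: main false OR exception false → false.

No — not liable.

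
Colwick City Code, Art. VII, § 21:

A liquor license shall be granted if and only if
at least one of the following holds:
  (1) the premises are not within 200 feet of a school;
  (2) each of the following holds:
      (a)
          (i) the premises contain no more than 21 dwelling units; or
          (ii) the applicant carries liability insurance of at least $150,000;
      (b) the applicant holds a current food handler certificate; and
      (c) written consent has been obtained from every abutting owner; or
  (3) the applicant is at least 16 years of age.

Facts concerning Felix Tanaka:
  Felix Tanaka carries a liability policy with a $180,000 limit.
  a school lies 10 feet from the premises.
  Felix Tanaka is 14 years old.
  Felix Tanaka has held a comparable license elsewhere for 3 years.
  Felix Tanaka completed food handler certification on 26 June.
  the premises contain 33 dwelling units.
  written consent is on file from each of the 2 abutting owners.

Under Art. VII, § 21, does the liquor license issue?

(1) ≥200 ft from school — fails.
(i) ≤ 21 units — not satisfied.
(ii) insurance ≥ $150,000 — met.
(a): F OR T → true.
(b) food handler cert. — holds.
(c) all abutters consent — holds.
(2): T AND T AND T → true.
(3) age ≥ 16 — fails.
Overall = F OR T OR F = true.

Yes — granted.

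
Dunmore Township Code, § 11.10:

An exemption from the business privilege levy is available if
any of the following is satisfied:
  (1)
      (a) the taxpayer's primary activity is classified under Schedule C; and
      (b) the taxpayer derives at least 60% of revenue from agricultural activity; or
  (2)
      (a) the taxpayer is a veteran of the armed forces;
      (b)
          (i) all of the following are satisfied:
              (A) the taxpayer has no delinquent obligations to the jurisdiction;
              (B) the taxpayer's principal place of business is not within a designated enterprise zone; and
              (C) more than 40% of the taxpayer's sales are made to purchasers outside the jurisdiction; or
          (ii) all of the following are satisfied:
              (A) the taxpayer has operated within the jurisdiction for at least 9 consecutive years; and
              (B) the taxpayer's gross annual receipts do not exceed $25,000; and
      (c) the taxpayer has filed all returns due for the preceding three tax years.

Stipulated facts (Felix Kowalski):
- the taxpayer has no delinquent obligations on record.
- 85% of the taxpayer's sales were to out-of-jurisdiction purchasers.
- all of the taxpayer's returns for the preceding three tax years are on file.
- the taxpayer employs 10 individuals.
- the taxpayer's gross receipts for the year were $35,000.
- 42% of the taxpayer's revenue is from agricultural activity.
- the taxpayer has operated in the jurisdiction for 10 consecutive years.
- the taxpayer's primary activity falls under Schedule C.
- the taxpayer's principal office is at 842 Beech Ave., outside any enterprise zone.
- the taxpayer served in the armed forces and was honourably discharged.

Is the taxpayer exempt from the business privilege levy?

(a) Schedule C activity — holds.
(b) ≥60% agricultural — not satisfied.
(1) = T AND F = false.
(a) veteran — satisfied.
(A) no delinquency — satisfied.
(B) not (in enterprise zone) — satisfied.
(C) >40% out-of-jur. sales — met.
(i) = T AND T AND T = true.
(A) ≥ 9 yrs in jurisdiction — met.
(B) receipts ≤ $25,000 — not met.
(ii): T AND F → false.
So (b) is satisfied (T OR F).
(c) returns current — met.
(2): T AND T AND T → true.
Overall = F OR T = true.

Yes — exempt.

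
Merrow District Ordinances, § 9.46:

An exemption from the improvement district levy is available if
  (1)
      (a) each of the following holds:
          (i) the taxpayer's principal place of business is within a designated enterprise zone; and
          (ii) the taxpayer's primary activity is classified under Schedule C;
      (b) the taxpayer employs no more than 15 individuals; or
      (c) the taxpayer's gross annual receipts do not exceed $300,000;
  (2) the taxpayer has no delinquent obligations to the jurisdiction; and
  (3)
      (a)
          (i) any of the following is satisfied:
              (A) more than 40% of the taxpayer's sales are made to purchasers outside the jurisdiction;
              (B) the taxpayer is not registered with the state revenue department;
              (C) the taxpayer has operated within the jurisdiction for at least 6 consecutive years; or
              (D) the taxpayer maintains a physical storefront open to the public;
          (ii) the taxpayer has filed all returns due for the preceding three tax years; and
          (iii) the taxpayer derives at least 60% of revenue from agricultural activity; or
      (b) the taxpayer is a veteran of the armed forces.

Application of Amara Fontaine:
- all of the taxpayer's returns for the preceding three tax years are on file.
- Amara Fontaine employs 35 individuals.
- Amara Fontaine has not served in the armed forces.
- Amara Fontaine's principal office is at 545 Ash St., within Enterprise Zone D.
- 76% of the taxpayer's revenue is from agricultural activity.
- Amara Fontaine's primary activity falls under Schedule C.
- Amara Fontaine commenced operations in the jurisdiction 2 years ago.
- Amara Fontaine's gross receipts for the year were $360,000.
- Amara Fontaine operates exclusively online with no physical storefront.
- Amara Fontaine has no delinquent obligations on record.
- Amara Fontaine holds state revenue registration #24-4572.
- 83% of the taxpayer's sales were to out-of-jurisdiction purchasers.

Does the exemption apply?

(i) in enterprise zone — holds.
(ii) Schedule C activity — satisfied.
(a): T AND T → true.
(b) ≤ 15 employees — fails.
(c) receipts ≤ $300,000 — not satisfied.
So (1) is satisfied (T OR F OR F).
(2) no delinquency — met.
(A) >40% out-of-jur. sales — holds.
(B) not (state-registered) — not satisfied.
(C) ≥ 6 yrs in jurisdiction — not met.
(D) has storefront — not satisfied.
(i) = T OR F OR F OR F = true.
(ii) returns current — satisfied.
(iii) ≥60% agricultural — satisfied.
So (a) is satisfied (T AND T AND T).
(b) veteran — fails.
(3) = T OR F = true.
Overall: T AND T AND T → true.

Yes — exempt.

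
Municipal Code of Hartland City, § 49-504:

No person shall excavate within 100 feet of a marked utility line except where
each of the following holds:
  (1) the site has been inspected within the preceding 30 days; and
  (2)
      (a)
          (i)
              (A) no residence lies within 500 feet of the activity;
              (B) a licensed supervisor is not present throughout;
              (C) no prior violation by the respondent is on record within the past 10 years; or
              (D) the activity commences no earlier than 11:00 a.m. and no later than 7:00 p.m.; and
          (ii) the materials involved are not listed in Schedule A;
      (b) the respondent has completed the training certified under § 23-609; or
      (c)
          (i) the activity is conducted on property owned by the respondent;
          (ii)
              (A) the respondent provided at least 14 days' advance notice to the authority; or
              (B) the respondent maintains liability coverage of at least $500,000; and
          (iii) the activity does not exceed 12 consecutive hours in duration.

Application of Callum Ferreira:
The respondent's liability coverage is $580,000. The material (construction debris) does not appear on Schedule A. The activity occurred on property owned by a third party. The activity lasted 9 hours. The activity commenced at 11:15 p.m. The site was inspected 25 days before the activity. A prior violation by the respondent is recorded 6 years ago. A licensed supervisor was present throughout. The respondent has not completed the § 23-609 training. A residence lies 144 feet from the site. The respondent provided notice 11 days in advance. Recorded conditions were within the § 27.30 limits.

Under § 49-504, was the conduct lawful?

No — unlawful.

(1) site inspected — satisfied.
(A) no residence in 500 ft — not satisfied.
(B) not (supervisor present) — fails.
(C) no prior violation — not satisfied.
(D) start within hours — not satisfied.
(i): F OR F OR F OR F → false.
(ii) not (Schedule A material) — satisfied.
So (a) is not satisfied (F AND T).
(b) training certified — fails.
(i) own property — fails.
(A) ≥14 days' notice — not met.
(B) coverage ≥ $500,000 — satisfied.
So (ii) is satisfied (F OR T).
(iii) ≤ 12 hrs duration — met.
(c) = F AND T AND T = false.
So (2) is not satisfied (F OR F OR F).
Overall = T AND F = false.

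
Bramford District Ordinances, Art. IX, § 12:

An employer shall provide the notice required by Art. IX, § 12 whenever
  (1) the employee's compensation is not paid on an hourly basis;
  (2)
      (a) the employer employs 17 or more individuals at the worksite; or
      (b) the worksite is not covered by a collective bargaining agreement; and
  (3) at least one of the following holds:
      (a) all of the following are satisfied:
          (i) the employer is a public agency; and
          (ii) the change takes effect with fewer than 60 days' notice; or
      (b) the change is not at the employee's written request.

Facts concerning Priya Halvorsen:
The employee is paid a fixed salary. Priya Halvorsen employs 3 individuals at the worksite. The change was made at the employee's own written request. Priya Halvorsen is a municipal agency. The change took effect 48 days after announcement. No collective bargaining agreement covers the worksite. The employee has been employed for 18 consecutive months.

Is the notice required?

Yes — required.

(1) not (hourly-paid) — satisfied.
(a) ≥ 17 at site — not met.
(b) no CBA — holds.
So (2) is satisfied (F OR T).
(i) public agency — met.
(ii) < 60 days' notice — holds.
(a) = T AND T = true.
(b) not employee-requested — not satisfied.
(3) = T OR F = true.
So Overall is satisfied (T AND T AND T).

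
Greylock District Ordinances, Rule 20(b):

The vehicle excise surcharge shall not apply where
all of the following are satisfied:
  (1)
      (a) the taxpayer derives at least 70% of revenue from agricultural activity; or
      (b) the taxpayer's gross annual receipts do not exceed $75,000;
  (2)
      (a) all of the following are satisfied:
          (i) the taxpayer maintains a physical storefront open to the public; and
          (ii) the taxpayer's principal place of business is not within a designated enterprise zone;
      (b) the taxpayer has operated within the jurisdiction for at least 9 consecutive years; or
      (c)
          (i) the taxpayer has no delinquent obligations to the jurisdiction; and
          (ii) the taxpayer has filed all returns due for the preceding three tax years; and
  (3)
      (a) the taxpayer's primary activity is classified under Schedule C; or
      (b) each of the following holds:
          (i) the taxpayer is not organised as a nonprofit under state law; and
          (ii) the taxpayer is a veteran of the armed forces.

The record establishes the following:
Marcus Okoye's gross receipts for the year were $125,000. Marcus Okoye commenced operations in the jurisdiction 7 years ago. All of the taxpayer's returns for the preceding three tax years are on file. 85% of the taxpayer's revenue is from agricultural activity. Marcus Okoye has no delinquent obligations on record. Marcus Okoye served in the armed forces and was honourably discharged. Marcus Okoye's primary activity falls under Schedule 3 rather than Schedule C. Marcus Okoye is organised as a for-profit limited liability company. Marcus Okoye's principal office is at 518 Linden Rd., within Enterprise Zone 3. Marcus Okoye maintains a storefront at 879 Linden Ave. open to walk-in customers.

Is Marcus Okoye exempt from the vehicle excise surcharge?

Yes — exempt.

(a) ≥70% agricultural — holds.
(b) receipts ≤ $75,000 — not satisfied.
(1): T OR F → true.
(i) has storefront — satisfied.
(ii) not (in enterprise zone) — not met.
So (a) is not satisfied (T AND F).
(b) ≥ 9 yrs in jurisdiction — fails.
(i) no delinquency — met.
(ii) returns current — met.
(c) = T AND T = true.
(2): F OR F OR T → true.
(a) Schedule C activity — fails.
(i) not (nonprofit) — met.
(ii) veteran — holds.
So (b) is satisfied (T AND T).
So (3) is satisfied (F OR T).
So Overall is satisfied (T AND T AND T).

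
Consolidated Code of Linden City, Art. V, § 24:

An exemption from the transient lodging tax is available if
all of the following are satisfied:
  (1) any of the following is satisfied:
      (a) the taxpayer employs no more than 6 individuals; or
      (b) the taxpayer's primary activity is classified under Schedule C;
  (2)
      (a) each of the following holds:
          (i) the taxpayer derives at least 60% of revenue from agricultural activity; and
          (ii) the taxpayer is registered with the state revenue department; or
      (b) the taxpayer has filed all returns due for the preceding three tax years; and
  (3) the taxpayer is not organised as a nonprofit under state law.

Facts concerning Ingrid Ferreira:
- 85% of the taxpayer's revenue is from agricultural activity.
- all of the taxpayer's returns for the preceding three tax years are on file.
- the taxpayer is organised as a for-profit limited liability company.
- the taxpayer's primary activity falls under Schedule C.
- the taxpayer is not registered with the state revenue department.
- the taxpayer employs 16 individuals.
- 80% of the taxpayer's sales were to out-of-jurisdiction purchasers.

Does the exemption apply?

Yes — exempt.

(a) ≤ 6 employees — fails.
(b) Schedule C activity — met.
(1): F OR T → true.
(i) ≥60% agricultural — holds.
(ii) state-registered — not satisfied.
(a): T AND F → false.
(b) returns current — holds.
So (2) is satisfied (F OR T).
(3) not (nonprofit) — satisfied.
Overall = T AND T AND T = true.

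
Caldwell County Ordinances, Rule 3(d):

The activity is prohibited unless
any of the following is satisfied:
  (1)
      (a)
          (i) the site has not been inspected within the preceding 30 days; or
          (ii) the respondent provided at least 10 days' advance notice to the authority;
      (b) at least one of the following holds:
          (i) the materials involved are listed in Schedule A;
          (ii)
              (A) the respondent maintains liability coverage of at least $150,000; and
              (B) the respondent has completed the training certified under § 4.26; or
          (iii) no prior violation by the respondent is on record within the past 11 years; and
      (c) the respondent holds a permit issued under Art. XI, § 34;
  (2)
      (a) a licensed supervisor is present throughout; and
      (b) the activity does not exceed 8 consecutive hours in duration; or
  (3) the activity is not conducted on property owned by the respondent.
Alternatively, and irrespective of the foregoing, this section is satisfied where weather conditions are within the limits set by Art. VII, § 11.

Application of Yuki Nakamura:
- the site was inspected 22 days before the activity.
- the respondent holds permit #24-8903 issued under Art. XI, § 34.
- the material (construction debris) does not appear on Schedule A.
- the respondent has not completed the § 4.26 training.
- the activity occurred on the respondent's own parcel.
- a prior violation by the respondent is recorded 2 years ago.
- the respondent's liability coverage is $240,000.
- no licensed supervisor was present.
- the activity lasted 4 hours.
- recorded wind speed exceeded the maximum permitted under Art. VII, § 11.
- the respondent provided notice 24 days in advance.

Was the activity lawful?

(i) not (site inspected) — not met.
(ii) ≥10 days' notice — met.
(a) = F OR T = true.
(i) Schedule A material — fails.
(A) coverage ≥ $150,000 — satisfied.
(B) training certified — not met.
(ii) = T AND F = false.
(iii) no prior violation — fails.
(b) = F OR F OR F = false.
(c) holds permit — holds.
(1) = T AND F AND T = false.
(a) supervisor present — fails.
(b) ≤ 8 hrs duration — satisfied.
So (2) is not satisfied (F AND T).
(3) not (own property) — fails.
Overall: F OR F OR F → false.
Exception (weather ok) — not satisfied.
Result: main false OR exception false → false.

No — unlawful.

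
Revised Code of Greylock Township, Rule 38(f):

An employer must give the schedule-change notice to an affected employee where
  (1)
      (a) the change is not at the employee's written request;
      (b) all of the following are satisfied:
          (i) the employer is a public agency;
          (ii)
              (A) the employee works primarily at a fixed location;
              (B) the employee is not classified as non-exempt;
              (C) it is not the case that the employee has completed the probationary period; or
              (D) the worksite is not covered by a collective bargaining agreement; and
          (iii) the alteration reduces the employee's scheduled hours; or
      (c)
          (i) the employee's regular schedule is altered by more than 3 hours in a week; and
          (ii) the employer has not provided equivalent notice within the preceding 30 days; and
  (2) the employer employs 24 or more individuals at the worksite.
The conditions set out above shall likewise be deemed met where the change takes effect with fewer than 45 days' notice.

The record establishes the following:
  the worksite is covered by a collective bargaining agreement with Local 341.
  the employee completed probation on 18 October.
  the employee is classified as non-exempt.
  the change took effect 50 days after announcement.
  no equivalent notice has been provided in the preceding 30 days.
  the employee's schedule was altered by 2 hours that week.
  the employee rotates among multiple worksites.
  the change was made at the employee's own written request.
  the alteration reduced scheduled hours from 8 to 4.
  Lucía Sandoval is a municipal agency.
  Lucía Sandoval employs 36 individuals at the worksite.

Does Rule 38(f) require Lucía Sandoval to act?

(a) not employee-requested — not met.
(i) public agency — satisfied.
(A) fixed location — not met.
(B) not (non-exempt) — fails.
(C) not (past probation) — not satisfied.
(D) no CBA — not satisfied.
(ii): F OR F OR F OR F → false.
(iii) hours reduced — holds.
(b) = T AND F AND T = false.
(i) schedule shift > 3h — not met.
(ii) no recent notice — satisfied.
(c): F AND T → false.
So (1) is not satisfied (F OR F OR F).
(2) ≥ 24 at site — satisfied.
So Overall is not satisfied (F AND T).
Exception (< 45 days' notice) — not satisfied.
Result: main false OR exception false → false.

No — not required.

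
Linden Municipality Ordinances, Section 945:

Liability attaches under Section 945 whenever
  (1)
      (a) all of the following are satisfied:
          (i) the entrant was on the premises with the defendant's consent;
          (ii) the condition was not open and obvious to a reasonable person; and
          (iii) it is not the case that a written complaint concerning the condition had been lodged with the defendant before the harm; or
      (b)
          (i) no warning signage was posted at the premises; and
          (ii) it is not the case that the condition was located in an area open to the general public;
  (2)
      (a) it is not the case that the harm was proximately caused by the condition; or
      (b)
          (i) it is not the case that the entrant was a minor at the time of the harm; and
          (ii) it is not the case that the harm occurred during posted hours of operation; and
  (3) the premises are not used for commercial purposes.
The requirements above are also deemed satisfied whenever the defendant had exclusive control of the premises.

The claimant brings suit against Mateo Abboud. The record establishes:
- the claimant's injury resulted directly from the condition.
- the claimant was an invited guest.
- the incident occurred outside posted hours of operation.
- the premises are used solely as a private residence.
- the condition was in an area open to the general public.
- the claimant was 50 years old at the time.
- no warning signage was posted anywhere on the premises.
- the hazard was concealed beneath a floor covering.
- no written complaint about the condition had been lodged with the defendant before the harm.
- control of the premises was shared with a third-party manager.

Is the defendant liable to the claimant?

Yes — liable.

(i) consent to enter — satisfied.
(ii) not open/obvious — holds.
(iii) not (complaint lodged) — satisfied.
(a) = T AND T AND T = true.
(i) no signage posted — satisfied.
(ii) not (public area) — not met.
So (b) is not satisfied (T AND F).
(1) = T OR F = true.
(a) not (proximate cause) — not satisfied.
(i) not (entrant a minor) — holds.
(ii) not (during posted hours) — satisfied.
So (b) is satisfied (T AND T).
(2) = F OR T = true.
(3) not (commercial use) — satisfied.
Overall: T AND T AND T → true.
Exception (exclusive control) — not satisfied.
Result: main true OR exception false → true.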